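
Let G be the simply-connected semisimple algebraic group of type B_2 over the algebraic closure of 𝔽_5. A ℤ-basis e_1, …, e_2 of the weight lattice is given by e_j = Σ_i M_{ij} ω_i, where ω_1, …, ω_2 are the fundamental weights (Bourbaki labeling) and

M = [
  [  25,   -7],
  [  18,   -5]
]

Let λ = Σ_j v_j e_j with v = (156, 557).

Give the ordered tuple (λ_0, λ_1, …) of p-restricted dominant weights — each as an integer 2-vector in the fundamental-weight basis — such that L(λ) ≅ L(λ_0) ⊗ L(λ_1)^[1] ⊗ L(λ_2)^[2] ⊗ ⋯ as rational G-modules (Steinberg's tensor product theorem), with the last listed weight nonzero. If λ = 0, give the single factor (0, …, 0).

In the fundamental-weight basis, λ has coordinates c = M·v (v = (156, 557)):
  c_1 = 25·156 + (-7)·(557) = 1
  c_2 = 18·156 + (-5)·(557) = 23
Writing each c_i in base p = 5:
  c_1 = 1 = 1·5^0
  c_2 = 23 = 3·5^0 + 4·5^1
p-restricted factor λ_0 = (1, 3)
p-restricted factor λ_1 = (0, 4)

((1, 3), (0, 4))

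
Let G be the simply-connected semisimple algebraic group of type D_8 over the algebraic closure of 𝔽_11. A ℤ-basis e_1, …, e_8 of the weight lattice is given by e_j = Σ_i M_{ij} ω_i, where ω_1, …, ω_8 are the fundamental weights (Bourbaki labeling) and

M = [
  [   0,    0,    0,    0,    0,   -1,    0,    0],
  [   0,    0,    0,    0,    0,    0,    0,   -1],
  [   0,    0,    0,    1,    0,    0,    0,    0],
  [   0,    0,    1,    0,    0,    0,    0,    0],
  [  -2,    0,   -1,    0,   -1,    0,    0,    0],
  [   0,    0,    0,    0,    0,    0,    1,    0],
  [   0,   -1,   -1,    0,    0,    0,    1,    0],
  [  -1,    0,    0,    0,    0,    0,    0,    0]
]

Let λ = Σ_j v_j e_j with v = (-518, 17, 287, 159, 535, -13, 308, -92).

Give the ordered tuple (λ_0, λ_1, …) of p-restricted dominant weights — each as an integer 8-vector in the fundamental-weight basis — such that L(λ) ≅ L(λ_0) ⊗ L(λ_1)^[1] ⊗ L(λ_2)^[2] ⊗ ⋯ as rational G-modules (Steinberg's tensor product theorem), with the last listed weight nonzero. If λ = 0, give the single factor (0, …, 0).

Change of basis e → ω: c = M·v where v = (-518, 17, 287, 159, 535, -13, 308, -92):
  c_1 = (0)·(-518) + 0·17 + 0·287 + 0·159 + 0·535 + (-1)·(-13) + 0·308 + (0)·(-92) = 13
  c_2 = (0)·(-518) + 0·17 + 0·287 + 0·159 + 0·535 + (0)·(-13) + 0·308 + (-1)·(-92) = 92
  c_3 = (0)·(-518) + 0·17 + 0·287 + 1·159 + 0·535 + (0)·(-13) + 0·308 + (0)·(-92) = 159
  c_4 = (0)·(-518) + 0·17 + 1·287 + 0·159 + 0·535 + (0)·(-13) + 0·308 + (0)·(-92) = 287
  c_5 = (-2)·(-518) + 0·17 + (-1)·(287) + 0·159 + (-1)·(535) + (0)·(-13) + 0·308 + (0)·(-92) = 214
  c_6 = (0)·(-518) + 0·17 + 0·287 + 0·159 + 0·535 + (0)·(-13) + 1·308 + (0)·(-92) = 308
  c_7 = (0)·(-518) + (-1)·(17) + (-1)·(287) + 0·159 + 0·535 + (0)·(-13) + 1·308 + (0)·(-92) = 4
  c_8 = (-1)·(-518) + 0·17 + 0·287 + 0·159 + 0·535 + (0)·(-13) + 0·308 + (0)·(-92) = 518
p = 11; digits c_i = Σ_j d_{ij}·11^j, 0 ≤ d_{ij} < 11:
  c_1 = 13 = 2·11^0 + 1·11^1
  c_2 = 92 = 4·11^0 + 8·11^1
  c_3 = 159 = 5·11^0 + 3·11^1 + 1·11^2
  c_4 = 287 = 1·11^0 + 4·11^1 + 2·11^2
  c_5 = 214 = 5·11^0 + 8·11^1 + 1·11^2
  c_6 = 308 = 0·11^0 + 6·11^1 + 2·11^2
  c_7 = 4 = 4·11^0
  c_8 = 518 = 1·11^0 + 3·11^1 + 4·11^2
p-restricted factor λ_0 = (2, 4, 5, 1, 5, 0, 4, 1)
p-restricted factor λ_1 = (1, 8, 3, 4, 8, 6, 0, 3)
p-restricted factor λ_2 = (0, 0, 1, 2, 1, 2, 0, 4)

((2, 4, 5, 1, 5, 0, 4, 1), (1, 8, 3, 4, 8, 6, 0, 3), (0, 0, 1, 2, 1, 2, 0, 4))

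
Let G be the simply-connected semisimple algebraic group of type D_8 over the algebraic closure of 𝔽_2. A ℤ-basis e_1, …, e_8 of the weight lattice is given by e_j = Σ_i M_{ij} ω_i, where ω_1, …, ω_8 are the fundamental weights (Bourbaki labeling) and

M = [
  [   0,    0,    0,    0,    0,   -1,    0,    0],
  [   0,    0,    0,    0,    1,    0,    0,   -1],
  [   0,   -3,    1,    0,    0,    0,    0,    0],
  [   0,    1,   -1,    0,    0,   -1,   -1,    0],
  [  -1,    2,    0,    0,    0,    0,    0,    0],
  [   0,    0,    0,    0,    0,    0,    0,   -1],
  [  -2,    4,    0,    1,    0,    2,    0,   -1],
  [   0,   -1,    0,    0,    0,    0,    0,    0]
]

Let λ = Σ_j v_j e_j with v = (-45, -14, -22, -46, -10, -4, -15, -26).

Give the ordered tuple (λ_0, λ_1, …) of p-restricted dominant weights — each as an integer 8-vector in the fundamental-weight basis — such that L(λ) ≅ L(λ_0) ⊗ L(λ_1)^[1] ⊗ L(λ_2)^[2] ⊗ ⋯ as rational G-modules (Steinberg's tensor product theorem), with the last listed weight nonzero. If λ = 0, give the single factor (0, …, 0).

Change of basis e → ω: c = M·v where v = (-45, -14, -22, -46, -10, -4, -15, -26):
  c_1 = 0*-45 + 0*-14 + 0*-22 + 0*-46 + 0*-10 + -1*-4 + 0*-15 + 0*-26 = 4
  c_2 = 0*-45 + 0*-14 + 0*-22 + 0*-46 + 1*-10 + 0*-4 + 0*-15 + -1*-26 = 16
  c_3 = 0*-45 + -3*-14 + 1*-22 + 0*-46 + 0*-10 + 0*-4 + 0*-15 + 0*-26 = 20
  c_4 = 0*-45 + 1*-14 + -1*-22 + 0*-46 + 0*-10 + -1*-4 + -1*-15 + 0*-26 = 27
  c_5 = -1*-45 + 2*-14 + 0*-22 + 0*-46 + 0*-10 + 0*-4 + 0*-15 + 0*-26 = 17
  c_6 = 0*-45 + 0*-14 + 0*-22 + 0*-46 + 0*-10 + 0*-4 + 0*-15 + -1*-26 = 26
  c_7 = -2*-45 + 4*-14 + 0*-22 + 1*-46 + 0*-10 + 2*-4 + 0*-15 + -1*-26 = 6
  c_8 = 0*-45 + -1*-14 + 0*-22 + 0*-46 + 0*-10 + 0*-4 + 0*-15 + 0*-26 = 14
p = 2; digits c_i = Σ_j d_{ij}·2^j, 0 ≤ d_{ij} < 2:
  c_1 = 4 = 0·2^0 + 0·2^1 + 1·2^2
  c_2 = 16 = 0·2^0 + 0·2^1 + 0·2^2 + 0·2^3 + 1·2^4
  c_3 = 20 = 0·2^0 + 0·2^1 + 1·2^2 + 0·2^3 + 1·2^4
  c_4 = 27 = 1·2^0 + 1·2^1 + 0·2^2 + 1·2^3 + 1·2^4
  c_5 = 17 = 1·2^0 + 0·2^1 + 0·2^2 + 0·2^3 + 1·2^4
  c_6 = 26 = 0·2^0 + 1·2^1 + 0·2^2 + 1·2^3 + 1·2^4
  c_7 = 6 = 0·2^0 + 1·2^1 + 1·2^2
  c_8 = 14 = 0·2^0 + 1·2^1 + 1·2^2 + 1·2^3
Factor λ_0 = (0, 0, 0, 1, 1, 0, 0, 0)
Factor λ_1 = (0, 0, 0, 1, 0, 1, 1, 1)
Factor λ_2 = (1, 0, 1, 0, 0, 0, 1, 1)
Factor λ_3 = (0, 0, 0, 1, 0, 1, 0, 1)
Factor λ_4 = (0, 1, 1, 1, 1, 1, 0, 0)

((0, 0, 0, 1, 1, 0, 0, 0), (0, 0, 0, 1, 0, 1, 1, 1), (1, 0, 1, 0, 0, 0, 1, 1), (0, 0, 0, 1, 0, 1, 0, 1), (0, 1, 1, 1, 1, 1, 0, 0))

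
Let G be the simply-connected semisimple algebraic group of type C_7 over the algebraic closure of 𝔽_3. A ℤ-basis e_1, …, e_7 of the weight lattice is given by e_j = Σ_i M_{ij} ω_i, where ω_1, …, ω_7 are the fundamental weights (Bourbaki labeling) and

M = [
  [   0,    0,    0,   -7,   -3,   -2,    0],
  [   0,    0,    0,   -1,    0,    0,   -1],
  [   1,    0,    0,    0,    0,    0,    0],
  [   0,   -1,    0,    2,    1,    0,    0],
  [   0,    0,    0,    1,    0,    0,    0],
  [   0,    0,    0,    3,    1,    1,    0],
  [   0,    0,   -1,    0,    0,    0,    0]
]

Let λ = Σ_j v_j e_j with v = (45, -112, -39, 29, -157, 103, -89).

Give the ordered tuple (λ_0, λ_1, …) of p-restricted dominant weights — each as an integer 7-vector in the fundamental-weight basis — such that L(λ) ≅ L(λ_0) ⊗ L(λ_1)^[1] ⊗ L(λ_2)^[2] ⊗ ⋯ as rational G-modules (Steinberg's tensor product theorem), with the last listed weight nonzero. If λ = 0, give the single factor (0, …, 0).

In the fundamental-weight basis, λ has coordinates c = M·v (v = (45, -112, -39, 29, -157, 103, -89)):
  c_1 = (0)·(45) + (0)·(-112) + (0)·(-39) + (-7)·(29) + (-3)·(-157) + (-2)·(103) + (0)·(-89) = 62
  c_2 = (0)·(45) + (0)·(-112) + (0)·(-39) + (-1)·(29) + (0)·(-157) + (0)·(103) + (-1)·(-89) = 60
  c_3 = (1)·(45) + (0)·(-112) + (0)·(-39) + (0)·(29) + (0)·(-157) + (0)·(103) + (0)·(-89) = 45
  c_4 = (0)·(45) + (-1)·(-112) + (0)·(-39) + (2)·(29) + (1)·(-157) + (0)·(103) + (0)·(-89) = 13
  c_5 = (0)·(45) + (0)·(-112) + (0)·(-39) + (1)·(29) + (0)·(-157) + (0)·(103) + (0)·(-89) = 29
  c_6 = (0)·(45) + (0)·(-112) + (0)·(-39) + (3)·(29) + (1)·(-157) + (1)·(103) + (0)·(-89) = 33
  c_7 = (0)·(45) + (0)·(-112) + (-1)·(-39) + (0)·(29) + (0)·(-157) + (0)·(103) + (0)·(-89) = 39
Writing each c_i in base p = 3:
  c_1 = 62 = 2·3^0 + 2·3^1 + 0·3^2 + 2·3^3
  c_2 = 60 = 0·3^0 + 2·3^1 + 0·3^2 + 2·3^3
  c_3 = 45 = 0·3^0 + 0·3^1 + 2·3^2 + 1·3^3
  c_4 = 13 = 1·3^0 + 1·3^1 + 1·3^2
  c_5 = 29 = 2·3^0 + 0·3^1 + 0·3^2 + 1·3^3
  c_6 = 33 = 0·3^0 + 2·3^1 + 0·3^2 + 1·3^3
  c_7 = 39 = 0·3^0 + 1·3^1 + 1·3^2 + 1·3^3
λ_0 = (2, 0, 0, 1, 2, 0, 0)
λ_1 = (2, 2, 0, 1, 0, 2, 1)
λ_2 = (0, 0, 2, 1, 0, 0, 1)
λ_3 = (2, 2, 1, 0, 1, 1, 1)

((2, 0, 0, 1, 2, 0, 0), (2, 2, 0, 1, 0, 2, 1), (0, 0, 2, 1, 0, 0, 1), (2, 2, 1, 0, 1, 1, 1))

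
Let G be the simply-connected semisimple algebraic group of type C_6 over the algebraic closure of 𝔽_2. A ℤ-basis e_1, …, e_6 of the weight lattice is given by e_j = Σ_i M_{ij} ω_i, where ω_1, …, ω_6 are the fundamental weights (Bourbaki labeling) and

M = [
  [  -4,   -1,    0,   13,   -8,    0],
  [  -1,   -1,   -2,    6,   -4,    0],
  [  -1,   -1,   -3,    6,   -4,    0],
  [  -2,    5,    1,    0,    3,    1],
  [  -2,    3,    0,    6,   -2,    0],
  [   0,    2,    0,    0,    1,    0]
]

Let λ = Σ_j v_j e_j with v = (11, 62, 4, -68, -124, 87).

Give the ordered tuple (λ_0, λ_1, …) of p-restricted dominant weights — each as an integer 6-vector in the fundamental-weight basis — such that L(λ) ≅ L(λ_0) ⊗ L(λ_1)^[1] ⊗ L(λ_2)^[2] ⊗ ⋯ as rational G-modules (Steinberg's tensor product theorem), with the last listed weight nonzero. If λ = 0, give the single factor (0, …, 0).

Converting to the ω-basis (c_i = row i of M dotted with v = (11, 62, 4, -68, -124, 87)):
  c_1 = -4*11 + -1*62 + 0*4 + 13*-68 + -8*-124 + 0*87 = 2
  c_2 = -1*11 + -1*62 + -2*4 + 6*-68 + -4*-124 + 0*87 = 7
  c_3 = -1*11 + -1*62 + -3*4 + 6*-68 + -4*-124 + 0*87 = 3
  c_4 = -2*11 + 5*62 + 1*4 + 0*-68 + 3*-124 + 1*87 = 7
  c_5 = -2*11 + 3*62 + 0*4 + 6*-68 + -2*-124 + 0*87 = 4
  c_6 = 0*11 + 2*62 + 0*4 + 0*-68 + 1*-124 + 0*87 = 0
p = 2; digits c_i = Σ_j d_{ij}·2^j, 0 ≤ d_{ij} < 2:
  c_1 = 2 = 0·2^0 + 1·2^1
  c_2 = 7 = 1·2^0 + 1·2^1 + 1·2^2
  c_3 = 3 = 1·2^0 + 1·2^1
  c_4 = 7 = 1·2^0 + 1·2^1 + 1·2^2
  c_5 = 4 = 0·2^0 + 0·2^1 + 1·2^2
  c_6 = 0
Factor λ_0 = (0, 1, 1, 1, 0, 0)
Factor λ_1 = (1, 1, 1, 1, 0, 0)
Factor λ_2 = (0, 1, 0, 1, 1, 0)

((0, 1, 1, 1, 0, 0), (1, 1, 1, 1, 0, 0), (0, 1, 0, 1, 1, 0))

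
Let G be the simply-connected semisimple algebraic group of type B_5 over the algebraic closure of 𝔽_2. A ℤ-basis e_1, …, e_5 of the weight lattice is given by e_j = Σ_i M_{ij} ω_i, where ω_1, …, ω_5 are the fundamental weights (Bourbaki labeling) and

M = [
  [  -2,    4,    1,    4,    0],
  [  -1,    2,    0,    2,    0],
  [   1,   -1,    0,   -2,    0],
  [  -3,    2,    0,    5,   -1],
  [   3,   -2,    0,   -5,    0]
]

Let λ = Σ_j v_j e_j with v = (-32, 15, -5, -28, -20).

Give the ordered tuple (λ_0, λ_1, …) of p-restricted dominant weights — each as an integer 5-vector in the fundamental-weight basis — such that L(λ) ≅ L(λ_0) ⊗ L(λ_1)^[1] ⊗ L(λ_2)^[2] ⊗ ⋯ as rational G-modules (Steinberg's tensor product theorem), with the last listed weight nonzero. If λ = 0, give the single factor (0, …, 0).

In the fundamental-weight basis, λ has coordinates c = M·v (v = (-32, 15, -5, -28, -20)):
  c_1 = -2*-32 + 4*15 + 1*-5 + 4*-28 + 0*-20 = 7
  c_2 = -1*-32 + 2*15 + 0*-5 + 2*-28 + 0*-20 = 6
  c_3 = 1*-32 + -1*15 + 0*-5 + -2*-28 + 0*-20 = 9
  c_4 = -3*-32 + 2*15 + 0*-5 + 5*-28 + -1*-20 = 6
  c_5 = 3*-32 + -2*15 + 0*-5 + -5*-28 + 0*-20 = 14
Base-2 expansion of each c_i:
  c_1 = 7 = 1·2^0 + 1·2^1 + 1·2^2
  c_2 = 6 = 0·2^0 + 1·2^1 + 1·2^2
  c_3 = 9 = 1·2^0 + 0·2^1 + 0·2^2 + 1·2^3
  c_4 = 6 = 0·2^0 + 1·2^1 + 1·2^2
  c_5 = 14 = 0·2^0 + 1·2^1 + 1·2^2 + 1·2^3
λ_0 = (1, 0, 1, 0, 0)
λ_1 = (1, 1, 0, 1, 1)
λ_2 = (1, 1, 0, 1, 1)
λ_3 = (0, 0, 1, 0, 1)

((1, 0, 1, 0, 0), (1, 1, 0, 1, 1), (1, 1, 0, 1, 1), (0, 0, 1, 0, 1))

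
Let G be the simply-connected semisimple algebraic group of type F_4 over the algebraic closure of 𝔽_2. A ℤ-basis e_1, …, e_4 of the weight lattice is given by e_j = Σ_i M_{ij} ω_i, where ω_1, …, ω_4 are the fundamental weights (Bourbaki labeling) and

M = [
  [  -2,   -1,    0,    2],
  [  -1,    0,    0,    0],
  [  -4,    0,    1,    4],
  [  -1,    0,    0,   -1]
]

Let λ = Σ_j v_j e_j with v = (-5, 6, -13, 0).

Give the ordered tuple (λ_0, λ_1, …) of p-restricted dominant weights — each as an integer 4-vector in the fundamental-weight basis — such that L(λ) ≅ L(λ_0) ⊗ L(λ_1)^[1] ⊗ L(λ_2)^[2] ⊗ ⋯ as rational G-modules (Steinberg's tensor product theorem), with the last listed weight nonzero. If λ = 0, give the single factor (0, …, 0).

ω-coordinates c = M·v, v = (-5, 6, -13, 0):
  c_1 = (-2)·(-5) + (-1)·(6) + (0)·(-13) + (2)·(0) = 4
  c_2 = (-1)·(-5) + (0)·(6) + (0)·(-13) + (0)·(0) = 5
  c_3 = (-4)·(-5) + (0)·(6) + (1)·(-13) + (4)·(0) = 7
  c_4 = (-1)·(-5) + (0)·(6) + (0)·(-13) + (-1)·(0) = 5
Base-2 expansion of each c_i:
  c_1 = 4 = 0·2^0 + 0·2^1 + 1·2^2
  c_2 = 5 = 1·2^0 + 0·2^1 + 1·2^2
  c_3 = 7 = 1·2^0 + 1·2^1 + 1·2^2
  c_4 = 5 = 1·2^0 + 0·2^1 + 1·2^2
p-restricted factor λ_0 = (0, 1, 1, 1)
p-restricted factor λ_1 = (0, 0, 1, 0)
p-restricted factor λ_2 = (1, 1, 1, 1)

((0, 1, 1, 1), (0, 0, 1, 0), (1, 1, 1, 1))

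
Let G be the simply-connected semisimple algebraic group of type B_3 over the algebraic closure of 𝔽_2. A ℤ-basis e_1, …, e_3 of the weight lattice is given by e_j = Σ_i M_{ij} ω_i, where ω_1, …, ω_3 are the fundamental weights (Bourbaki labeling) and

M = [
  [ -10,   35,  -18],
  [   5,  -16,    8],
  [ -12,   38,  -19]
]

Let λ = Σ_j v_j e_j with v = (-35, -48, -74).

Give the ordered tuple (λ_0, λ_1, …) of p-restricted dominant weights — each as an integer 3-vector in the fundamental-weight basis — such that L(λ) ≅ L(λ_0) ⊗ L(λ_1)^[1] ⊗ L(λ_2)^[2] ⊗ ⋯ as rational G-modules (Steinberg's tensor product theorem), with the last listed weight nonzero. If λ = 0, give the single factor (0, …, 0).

In the fundamental-weight basis, λ has coordinates c = M·v (v = (-35, -48, -74)):
  c_1 = (-10)·(-35) + (35)·(-48) + (-18)·(-74) = 2
  c_2 = (5)·(-35) + (-16)·(-48) + (8)·(-74) = 1
  c_3 = (-12)·(-35) + (38)·(-48) + (-19)·(-74) = 2
p = 2; digits c_i = Σ_j d_{ij}·2^j, 0 ≤ d_{ij} < 2:
  c_1 = 2 = 0·2^0 + 1·2^1
  c_2 = 1 = 1·2^0
  c_3 = 2 = 0·2^0 + 1·2^1
Factor λ_0 = (0, 1, 0)
Factor λ_1 = (1, 0, 1)

((0, 1, 0), (1, 0, 1))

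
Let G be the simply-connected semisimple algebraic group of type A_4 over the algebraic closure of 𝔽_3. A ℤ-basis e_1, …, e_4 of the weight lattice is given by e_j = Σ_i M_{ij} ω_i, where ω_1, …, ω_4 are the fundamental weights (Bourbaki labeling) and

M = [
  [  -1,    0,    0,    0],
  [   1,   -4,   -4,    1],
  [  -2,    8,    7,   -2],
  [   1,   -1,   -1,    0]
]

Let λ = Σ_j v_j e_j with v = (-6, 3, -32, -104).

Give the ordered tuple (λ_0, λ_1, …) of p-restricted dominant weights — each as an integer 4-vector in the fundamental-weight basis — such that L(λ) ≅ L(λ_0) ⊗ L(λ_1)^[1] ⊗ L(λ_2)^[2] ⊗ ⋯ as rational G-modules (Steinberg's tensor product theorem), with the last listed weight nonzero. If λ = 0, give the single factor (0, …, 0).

((0, 0, 2, 2), (2, 2, 0, 1), (0, 0, 2, 2))

In the fundamental-weight basis, λ has coordinates c = M·v (v = (-6, 3, -32, -104)):
  c_1 = (-1)·(-6) + (0)·(3) + (0)·(-32) + (0)·(-104) = 6
  c_2 = (1)·(-6) + (-4)·(3) + (-4)·(-32) + (1)·(-104) = 6
  c_3 = (-2)·(-6) + (8)·(3) + (7)·(-32) + (-2)·(-104) = 20
  c_4 = (1)·(-6) + (-1)·(3) + (-1)·(-32) + (0)·(-104) = 23
Expand coordinatewise in base 3:
  c_1 = 6 = 0·3^0 + 2·3^1
  c_2 = 6 = 0·3^0 + 2·3^1
  c_3 = 20 = 2·3^0 + 0·3^1 + 2·3^2
  c_4 = 23 = 2·3^0 + 1·3^1 + 2·3^2
p-restricted factor λ_0 = (0, 0, 2, 2)
p-restricted factor λ_1 = (2, 2, 0, 1)
p-restricted factor λ_2 = (0, 0, 2, 2)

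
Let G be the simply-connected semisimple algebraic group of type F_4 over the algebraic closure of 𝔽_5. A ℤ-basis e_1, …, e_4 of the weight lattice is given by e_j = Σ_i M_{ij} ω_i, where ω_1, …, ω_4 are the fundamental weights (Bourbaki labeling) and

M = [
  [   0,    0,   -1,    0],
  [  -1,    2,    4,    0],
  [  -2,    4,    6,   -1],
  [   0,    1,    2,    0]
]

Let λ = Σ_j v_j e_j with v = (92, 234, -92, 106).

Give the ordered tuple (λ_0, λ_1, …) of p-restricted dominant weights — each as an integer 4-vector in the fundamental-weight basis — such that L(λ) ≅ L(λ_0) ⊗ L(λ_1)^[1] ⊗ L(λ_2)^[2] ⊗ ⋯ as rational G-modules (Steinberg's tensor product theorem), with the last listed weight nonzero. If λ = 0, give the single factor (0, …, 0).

In the fundamental-weight basis, λ has coordinates c = M·v (v = (92, 234, -92, 106)):
  c_1 = (0)·(92) + (0)·(234) + (-1)·(-92) + (0)·(106) = 92
  c_2 = (-1)·(92) + (2)·(234) + (4)·(-92) + (0)·(106) = 8
  c_3 = (-2)·(92) + (4)·(234) + (6)·(-92) + (-1)·(106) = 94
  c_4 = (0)·(92) + (1)·(234) + (2)·(-92) + (0)·(106) = 50
Expand coordinatewise in base 5:
  c_1 = 92 = 2·5^0 + 3·5^1 + 3·5^2
  c_2 = 8 = 3·5^0 + 1·5^1
  c_3 = 94 = 4·5^0 + 3·5^1 + 3·5^2
  c_4 = 50 = 0·5^0 + 0·5^1 + 2·5^2
Factor λ_0 = (2, 3, 4, 0)
Factor λ_1 = (3, 1, 3, 0)
Factor λ_2 = (3, 0, 3, 2)

((2, 3, 4, 0), (3, 1, 3, 0), (3, 0, 3, 2))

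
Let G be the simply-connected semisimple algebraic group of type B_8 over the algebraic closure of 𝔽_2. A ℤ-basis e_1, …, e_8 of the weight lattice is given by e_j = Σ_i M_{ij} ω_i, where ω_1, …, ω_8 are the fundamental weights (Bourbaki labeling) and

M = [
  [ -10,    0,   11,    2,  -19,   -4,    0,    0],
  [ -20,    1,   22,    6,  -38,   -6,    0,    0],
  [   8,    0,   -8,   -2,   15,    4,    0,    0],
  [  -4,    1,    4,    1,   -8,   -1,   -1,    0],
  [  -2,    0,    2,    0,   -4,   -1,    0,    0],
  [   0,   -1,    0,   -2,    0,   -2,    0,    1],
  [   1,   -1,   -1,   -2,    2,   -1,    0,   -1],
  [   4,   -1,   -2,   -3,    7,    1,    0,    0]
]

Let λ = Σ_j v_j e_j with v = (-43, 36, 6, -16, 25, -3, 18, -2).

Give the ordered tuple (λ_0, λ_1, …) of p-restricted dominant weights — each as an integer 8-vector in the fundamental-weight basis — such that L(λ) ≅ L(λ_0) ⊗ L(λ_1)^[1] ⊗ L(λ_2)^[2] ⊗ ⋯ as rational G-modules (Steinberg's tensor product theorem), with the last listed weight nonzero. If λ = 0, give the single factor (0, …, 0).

Compute c_i = Σ_j M_{ij} v_j with v = (-43, 36, 6, -16, 25, -3, 18, -2):
  c_1 = (-10)·(-43) + 0·36 + 11·6 + (2)·(-16) + (-19)·(25) + (-4)·(-3) + 0·18 + (0)·(-2) = 1
  c_2 = (-20)·(-43) + 1·36 + 22·6 + (6)·(-16) + (-38)·(25) + (-6)·(-3) + 0·18 + (0)·(-2) = 0
  c_3 = (8)·(-43) + 0·36 + (-8)·(6) + (-2)·(-16) + 15·25 + (4)·(-3) + 0·18 + (0)·(-2) = 3
  c_4 = (-4)·(-43) + 1·36 + 4·6 + (1)·(-16) + (-8)·(25) + (-1)·(-3) + (-1)·(18) + (0)·(-2) = 1
  c_5 = (-2)·(-43) + 0·36 + 2·6 + (0)·(-16) + (-4)·(25) + (-1)·(-3) + 0·18 + (0)·(-2) = 1
  c_6 = (0)·(-43) + (-1)·(36) + 0·6 + (-2)·(-16) + 0·25 + (-2)·(-3) + 0·18 + (1)·(-2) = 0
  c_7 = (1)·(-43) + (-1)·(36) + (-1)·(6) + (-2)·(-16) + 2·25 + (-1)·(-3) + 0·18 + (-1)·(-2) = 2
  c_8 = (4)·(-43) + (-1)·(36) + (-2)·(6) + (-3)·(-16) + 7·25 + (1)·(-3) + 0·18 + (0)·(-2) = 0
p = 2; digits c_i = Σ_j d_{ij}·2^j, 0 ≤ d_{ij} < 2:
  c_1 = 1 = 1·2^0
  c_2 = 0
  c_3 = 3 = 1·2^0 + 1·2^1
  c_4 = 1 = 1·2^0
  c_5 = 1 = 1·2^0
  c_6 = 0
  c_7 = 2 = 0·2^0 + 1·2^1
  c_8 = 0
Factor λ_0 = (1, 0, 1, 1, 1, 0, 0, 0)
Factor λ_1 = (0, 0, 1, 0, 0, 0, 1, 0)

((1, 0, 1, 1, 1, 0, 0, 0), (0, 0, 1, 0, 0, 0, 1, 0))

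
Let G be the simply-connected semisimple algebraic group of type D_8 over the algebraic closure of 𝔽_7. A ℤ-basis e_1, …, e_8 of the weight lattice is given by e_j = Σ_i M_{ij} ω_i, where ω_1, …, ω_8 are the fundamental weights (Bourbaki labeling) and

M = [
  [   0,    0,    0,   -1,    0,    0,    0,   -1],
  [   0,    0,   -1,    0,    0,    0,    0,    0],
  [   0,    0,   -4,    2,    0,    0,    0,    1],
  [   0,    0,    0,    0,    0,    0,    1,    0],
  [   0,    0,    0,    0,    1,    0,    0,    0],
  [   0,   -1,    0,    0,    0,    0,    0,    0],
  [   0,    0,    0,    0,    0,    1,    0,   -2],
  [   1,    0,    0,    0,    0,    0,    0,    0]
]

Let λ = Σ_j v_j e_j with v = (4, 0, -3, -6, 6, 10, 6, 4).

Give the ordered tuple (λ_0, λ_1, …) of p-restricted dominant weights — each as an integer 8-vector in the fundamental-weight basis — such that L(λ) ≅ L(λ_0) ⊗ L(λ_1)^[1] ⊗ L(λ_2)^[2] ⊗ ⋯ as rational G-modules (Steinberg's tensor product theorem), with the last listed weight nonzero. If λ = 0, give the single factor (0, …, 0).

ω-coordinates c = M·v, v = (4, 0, -3, -6, 6, 10, 6, 4):
  c_1 = (0)·(4) + (0)·(0) + (0)·(-3) + (-1)·(-6) + (0)·(6) + (0)·(10) + (0)·(6) + (-1)·(4) = 2
  c_2 = (0)·(4) + (0)·(0) + (-1)·(-3) + (0)·(-6) + (0)·(6) + (0)·(10) + (0)·(6) + (0)·(4) = 3
  c_3 = (0)·(4) + (0)·(0) + (-4)·(-3) + (2)·(-6) + (0)·(6) + (0)·(10) + (0)·(6) + (1)·(4) = 4
  c_4 = (0)·(4) + (0)·(0) + (0)·(-3) + (0)·(-6) + (0)·(6) + (0)·(10) + (1)·(6) + (0)·(4) = 6
  c_5 = (0)·(4) + (0)·(0) + (0)·(-3) + (0)·(-6) + (1)·(6) + (0)·(10) + (0)·(6) + (0)·(4) = 6
  c_6 = (0)·(4) + (-1)·(0) + (0)·(-3) + (0)·(-6) + (0)·(6) + (0)·(10) + (0)·(6) + (0)·(4) = 0
  c_7 = (0)·(4) + (0)·(0) + (0)·(-3) + (0)·(-6) + (0)·(6) + (1)·(10) + (0)·(6) + (-2)·(4) = 2
  c_8 = (1)·(4) + (0)·(0) + (0)·(-3) + (0)·(-6) + (0)·(6) + (0)·(10) + (0)·(6) + (0)·(4) = 4
Expand coordinatewise in base 7:
  c_1 = 2 = 2·7^0
  c_2 = 3 = 3·7^0
  c_3 = 4 = 4·7^0
  c_4 = 6 = 6·7^0
  c_5 = 6 = 6·7^0
  c_6 = 0
  c_7 = 2 = 2·7^0
  c_8 = 4 = 4·7^0
p-restricted factor λ_0 = (2, 3, 4, 6, 6, 0, 2, 4)

((2, 3, 4, 6, 6, 0, 2, 4),)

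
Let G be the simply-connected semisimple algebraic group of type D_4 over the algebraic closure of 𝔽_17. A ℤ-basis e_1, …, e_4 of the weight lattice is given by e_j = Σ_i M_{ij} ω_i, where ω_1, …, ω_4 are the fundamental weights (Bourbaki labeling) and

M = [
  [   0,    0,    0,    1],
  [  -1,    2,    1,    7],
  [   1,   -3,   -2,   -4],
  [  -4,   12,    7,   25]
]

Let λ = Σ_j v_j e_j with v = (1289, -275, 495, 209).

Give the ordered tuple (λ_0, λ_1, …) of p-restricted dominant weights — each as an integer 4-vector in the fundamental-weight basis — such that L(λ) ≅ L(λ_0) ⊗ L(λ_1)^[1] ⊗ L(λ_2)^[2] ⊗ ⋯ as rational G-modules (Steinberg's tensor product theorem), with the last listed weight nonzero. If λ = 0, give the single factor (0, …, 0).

ω-coordinates c = M·v, v = (1289, -275, 495, 209):
  c_1 = 0*1289 + 0*-275 + 0*495 + 1*209 = 209
  c_2 = -1*1289 + 2*-275 + 1*495 + 7*209 = 119
  c_3 = 1*1289 + -3*-275 + -2*495 + -4*209 = 288
  c_4 = -4*1289 + 12*-275 + 7*495 + 25*209 = 234
Expand coordinatewise in base 17:
  c_1 = 209 = 5·17^0 + 12·17^1
  c_2 = 119 = 0·17^0 + 7·17^1
  c_3 = 288 = 16·17^0 + 16·17^1
  c_4 = 234 = 13·17^0 + 13·17^1
p-restricted factor λ_0 = (5, 0, 16, 13)
p-restricted factor λ_1 = (12, 7, 16, 13)

((5, 0, 16, 13), (12, 7, 16, 13))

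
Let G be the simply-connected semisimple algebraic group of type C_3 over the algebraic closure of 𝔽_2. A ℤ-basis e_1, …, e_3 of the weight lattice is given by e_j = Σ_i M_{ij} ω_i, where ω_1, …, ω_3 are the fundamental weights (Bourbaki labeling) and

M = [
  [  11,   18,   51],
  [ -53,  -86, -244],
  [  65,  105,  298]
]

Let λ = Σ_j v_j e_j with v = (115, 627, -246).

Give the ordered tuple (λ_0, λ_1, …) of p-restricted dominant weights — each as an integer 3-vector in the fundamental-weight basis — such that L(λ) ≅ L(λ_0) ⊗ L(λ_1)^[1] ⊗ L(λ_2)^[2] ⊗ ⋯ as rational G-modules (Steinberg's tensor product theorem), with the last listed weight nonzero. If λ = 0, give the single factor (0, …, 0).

((1, 1, 0), (0, 1, 1), (1, 1, 0))

Converting to the ω-basis (c_i = row i of M dotted with v = (115, 627, -246)):
  c_1 = (11)·(115) + (18)·(627) + (51)·(-246) = 5
  c_2 = (-53)·(115) + (-86)·(627) + (-244)·(-246) = 7
  c_3 = (65)·(115) + (105)·(627) + (298)·(-246) = 2
Writing each c_i in base p = 2:
  c_1 = 5 = 1·2^0 + 0·2^1 + 1·2^2
  c_2 = 7 = 1·2^0 + 1·2^1 + 1·2^2
  c_3 = 2 = 0·2^0 + 1·2^1
λ_0 = (1, 1, 0)
λ_1 = (0, 1, 1)
λ_2 = (1, 1, 0)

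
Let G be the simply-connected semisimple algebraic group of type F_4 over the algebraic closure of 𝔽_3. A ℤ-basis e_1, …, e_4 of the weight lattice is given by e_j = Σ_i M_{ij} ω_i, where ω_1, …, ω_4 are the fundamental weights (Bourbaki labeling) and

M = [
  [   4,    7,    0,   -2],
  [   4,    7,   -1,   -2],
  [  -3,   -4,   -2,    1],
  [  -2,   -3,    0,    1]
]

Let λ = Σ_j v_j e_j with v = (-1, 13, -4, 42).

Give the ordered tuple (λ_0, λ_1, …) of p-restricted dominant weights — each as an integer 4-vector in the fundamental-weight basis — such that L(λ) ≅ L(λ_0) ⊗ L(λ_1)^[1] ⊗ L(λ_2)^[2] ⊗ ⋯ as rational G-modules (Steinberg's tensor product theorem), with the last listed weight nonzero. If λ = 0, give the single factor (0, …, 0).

ω-coordinates c = M·v, v = (-1, 13, -4, 42):
  c_1 = (4)·(-1) + (7)·(13) + (0)·(-4) + (-2)·(42) = 3
  c_2 = (4)·(-1) + (7)·(13) + (-1)·(-4) + (-2)·(42) = 7
  c_3 = (-3)·(-1) + (-4)·(13) + (-2)·(-4) + (1)·(42) = 1
  c_4 = (-2)·(-1) + (-3)·(13) + (0)·(-4) + (1)·(42) = 5
p = 3; digits c_i = Σ_j d_{ij}·3^j, 0 ≤ d_{ij} < 3:
  c_1 = 3 = 0·3^0 + 1·3^1
  c_2 = 7 = 1·3^0 + 2·3^1
  c_3 = 1 = 1·3^0
  c_4 = 5 = 2·3^0 + 1·3^1
p-restricted factor λ_0 = (0, 1, 1, 2)
p-restricted factor λ_1 = (1, 2, 0, 1)

((0, 1, 1, 2), (1, 2, 0, 1))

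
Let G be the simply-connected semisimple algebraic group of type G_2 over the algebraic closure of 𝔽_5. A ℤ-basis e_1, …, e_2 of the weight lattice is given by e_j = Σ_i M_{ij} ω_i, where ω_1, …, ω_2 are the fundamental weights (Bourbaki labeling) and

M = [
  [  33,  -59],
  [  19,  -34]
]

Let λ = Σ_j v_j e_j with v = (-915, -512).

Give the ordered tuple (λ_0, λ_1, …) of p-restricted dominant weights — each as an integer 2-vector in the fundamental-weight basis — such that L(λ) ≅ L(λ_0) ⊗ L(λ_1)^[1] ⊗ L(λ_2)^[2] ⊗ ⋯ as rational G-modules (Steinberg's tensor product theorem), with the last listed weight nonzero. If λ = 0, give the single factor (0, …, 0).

((3, 3), (2, 4))

Converting to the ω-basis (c_i = row i of M dotted with v = (-915, -512)):
  c_1 = (33)·(-915) + (-59)·(-512) = 13
  c_2 = (19)·(-915) + (-34)·(-512) = 23
Writing each c_i in base p = 5:
  c_1 = 13 = 3·5^0 + 2·5^1
  c_2 = 23 = 3·5^0 + 4·5^1
λ_0 = (3, 3)
λ_1 = (2, 4)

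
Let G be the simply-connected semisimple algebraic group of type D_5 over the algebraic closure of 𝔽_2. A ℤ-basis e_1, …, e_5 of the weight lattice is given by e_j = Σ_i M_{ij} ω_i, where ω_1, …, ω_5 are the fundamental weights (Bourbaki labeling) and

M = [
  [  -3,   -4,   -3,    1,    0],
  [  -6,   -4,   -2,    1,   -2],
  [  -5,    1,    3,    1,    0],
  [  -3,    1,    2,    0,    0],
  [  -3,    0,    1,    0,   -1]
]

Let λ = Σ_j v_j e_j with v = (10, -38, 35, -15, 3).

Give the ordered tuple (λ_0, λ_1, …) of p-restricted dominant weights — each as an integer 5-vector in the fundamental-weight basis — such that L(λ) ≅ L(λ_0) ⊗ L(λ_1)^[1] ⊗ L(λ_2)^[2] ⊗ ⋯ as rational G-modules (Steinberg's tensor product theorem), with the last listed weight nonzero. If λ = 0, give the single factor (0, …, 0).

((0, 1, 0, 0, 0), (1, 0, 1, 1, 1))

ω-coordinates c = M·v, v = (10, -38, 35, -15, 3):
  c_1 = -3*10 + -4*-38 + -3*35 + 1*-15 + 0*3 = 2
  c_2 = -6*10 + -4*-38 + -2*35 + 1*-15 + -2*3 = 1
  c_3 = -5*10 + 1*-38 + 3*35 + 1*-15 + 0*3 = 2
  c_4 = -3*10 + 1*-38 + 2*35 + 0*-15 + 0*3 = 2
  c_5 = -3*10 + 0*-38 + 1*35 + 0*-15 + -1*3 = 2
Expand coordinatewise in base 2:
  c_1 = 2 = 0·2^0 + 1·2^1
  c_2 = 1 = 1·2^0
  c_3 = 2 = 0·2^0 + 1·2^1
  c_4 = 2 = 0·2^0 + 1·2^1
  c_5 = 2 = 0·2^0 + 1·2^1
Factor λ_0 = (0, 1, 0, 0, 0)
Factor λ_1 = (1, 0, 1, 1, 1)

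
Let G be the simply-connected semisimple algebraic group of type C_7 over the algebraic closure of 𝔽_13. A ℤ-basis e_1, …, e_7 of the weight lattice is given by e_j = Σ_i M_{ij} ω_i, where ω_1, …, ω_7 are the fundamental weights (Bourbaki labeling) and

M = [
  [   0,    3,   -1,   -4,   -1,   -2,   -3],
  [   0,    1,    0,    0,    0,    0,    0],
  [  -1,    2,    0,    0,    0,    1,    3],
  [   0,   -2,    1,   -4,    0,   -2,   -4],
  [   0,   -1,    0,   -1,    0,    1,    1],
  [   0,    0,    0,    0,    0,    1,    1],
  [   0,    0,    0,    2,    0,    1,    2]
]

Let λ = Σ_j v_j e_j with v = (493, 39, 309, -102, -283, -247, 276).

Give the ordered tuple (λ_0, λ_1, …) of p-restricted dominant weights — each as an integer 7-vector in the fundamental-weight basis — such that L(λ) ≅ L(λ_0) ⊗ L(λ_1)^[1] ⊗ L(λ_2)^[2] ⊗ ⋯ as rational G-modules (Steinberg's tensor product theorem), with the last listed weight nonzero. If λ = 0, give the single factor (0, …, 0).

((9, 0, 10, 3, 1, 3, 10), (12, 3, 12, 2, 7, 2, 7))

In the fundamental-weight basis, λ has coordinates c = M·v (v = (493, 39, 309, -102, -283, -247, 276)):
  c_1 = (0)·(493) + (3)·(39) + (-1)·(309) + (-4)·(-102) + (-1)·(-283) + (-2)·(-247) + (-3)·(276) = 165
  c_2 = (0)·(493) + (1)·(39) + (0)·(309) + (0)·(-102) + (0)·(-283) + (0)·(-247) + (0)·(276) = 39
  c_3 = (-1)·(493) + (2)·(39) + (0)·(309) + (0)·(-102) + (0)·(-283) + (1)·(-247) + (3)·(276) = 166
  c_4 = (0)·(493) + (-2)·(39) + (1)·(309) + (-4)·(-102) + (0)·(-283) + (-2)·(-247) + (-4)·(276) = 29
  c_5 = (0)·(493) + (-1)·(39) + (0)·(309) + (-1)·(-102) + (0)·(-283) + (1)·(-247) + (1)·(276) = 92
  c_6 = (0)·(493) + (0)·(39) + (0)·(309) + (0)·(-102) + (0)·(-283) + (1)·(-247) + (1)·(276) = 29
  c_7 = (0)·(493) + (0)·(39) + (0)·(309) + (2)·(-102) + (0)·(-283) + (1)·(-247) + (2)·(276) = 101
p = 13; digits c_i = Σ_j d_{ij}·13^j, 0 ≤ d_{ij} < 13:
  c_1 = 165 = 9·13^0 + 12·13^1
  c_2 = 39 = 0·13^0 + 3·13^1
  c_3 = 166 = 10·13^0 + 12·13^1
  c_4 = 29 = 3·13^0 + 2·13^1
  c_5 = 92 = 1·13^0 + 7·13^1
  c_6 = 29 = 3·13^0 + 2·13^1
  c_7 = 101 = 10·13^0 + 7·13^1
p-restricted factor λ_0 = (9, 0, 10, 3, 1, 3, 10)
p-restricted factor λ_1 = (12, 3, 12, 2, 7, 2, 7)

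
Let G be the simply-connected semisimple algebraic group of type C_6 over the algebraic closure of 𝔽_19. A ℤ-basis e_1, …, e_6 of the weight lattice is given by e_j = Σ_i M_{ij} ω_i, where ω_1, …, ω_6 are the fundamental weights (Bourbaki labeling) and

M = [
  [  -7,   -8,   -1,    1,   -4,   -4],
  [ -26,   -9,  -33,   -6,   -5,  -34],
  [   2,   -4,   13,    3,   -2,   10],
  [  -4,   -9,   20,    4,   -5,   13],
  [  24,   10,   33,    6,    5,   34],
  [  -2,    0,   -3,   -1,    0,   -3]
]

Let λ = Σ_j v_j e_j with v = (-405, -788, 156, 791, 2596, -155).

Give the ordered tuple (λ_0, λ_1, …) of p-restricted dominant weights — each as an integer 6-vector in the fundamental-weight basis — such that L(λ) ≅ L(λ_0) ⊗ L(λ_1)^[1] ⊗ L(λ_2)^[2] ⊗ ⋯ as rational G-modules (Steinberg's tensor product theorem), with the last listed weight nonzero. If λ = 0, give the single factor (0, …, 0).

Converting to the ω-basis (c_i = row i of M dotted with v = (-405, -788, 156, 791, 2596, -155)):
  c_1 = (-7)·(-405) + (-8)·(-788) + (-1)·(156) + (1)·(791) + (-4)·(2596) + (-4)·(-155) = 10
  c_2 = (-26)·(-405) + (-9)·(-788) + (-33)·(156) + (-6)·(791) + (-5)·(2596) + (-34)·(-155) = 18
  c_3 = (2)·(-405) + (-4)·(-788) + (13)·(156) + (3)·(791) + (-2)·(2596) + (10)·(-155) = 1
  c_4 = (-4)·(-405) + (-9)·(-788) + (20)·(156) + (4)·(791) + (-5)·(2596) + (13)·(-155) = 1
  c_5 = (24)·(-405) + (10)·(-788) + (33)·(156) + (6)·(791) + (5)·(2596) + (34)·(-155) = 4
  c_6 = (-2)·(-405) + (0)·(-788) + (-3)·(156) + (-1)·(791) + (0)·(2596) + (-3)·(-155) = 16
p = 19; digits c_i = Σ_j d_{ij}·19^j, 0 ≤ d_{ij} < 19:
  c_1 = 10 = 10·19^0
  c_2 = 18 = 18·19^0
  c_3 = 1 = 1·19^0
  c_4 = 1 = 1·19^0
  c_5 = 4 = 4·19^0
  c_6 = 16 = 16·19^0
p-restricted factor λ_0 = (10, 18, 1, 1, 4, 16)

((10, 18, 1, 1, 4, 16),)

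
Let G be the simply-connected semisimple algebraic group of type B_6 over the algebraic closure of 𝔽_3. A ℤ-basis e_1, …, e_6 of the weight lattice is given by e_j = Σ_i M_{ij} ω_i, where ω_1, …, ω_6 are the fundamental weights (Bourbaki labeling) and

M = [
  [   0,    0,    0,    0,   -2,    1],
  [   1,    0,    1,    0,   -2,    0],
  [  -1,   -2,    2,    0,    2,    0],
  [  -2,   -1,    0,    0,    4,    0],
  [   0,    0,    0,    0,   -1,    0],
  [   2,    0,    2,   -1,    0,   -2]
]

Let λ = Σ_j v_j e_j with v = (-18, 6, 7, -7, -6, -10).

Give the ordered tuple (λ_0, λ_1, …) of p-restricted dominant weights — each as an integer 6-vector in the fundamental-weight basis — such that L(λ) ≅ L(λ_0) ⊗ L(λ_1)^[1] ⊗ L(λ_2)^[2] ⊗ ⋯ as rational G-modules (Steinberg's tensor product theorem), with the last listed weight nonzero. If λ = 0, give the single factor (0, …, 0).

Change of basis e → ω: c = M·v where v = (-18, 6, 7, -7, -6, -10):
  c_1 = (0)·(-18) + (0)·(6) + (0)·(7) + (0)·(-7) + (-2)·(-6) + (1)·(-10) = 2
  c_2 = (1)·(-18) + (0)·(6) + (1)·(7) + (0)·(-7) + (-2)·(-6) + (0)·(-10) = 1
  c_3 = (-1)·(-18) + (-2)·(6) + (2)·(7) + (0)·(-7) + (2)·(-6) + (0)·(-10) = 8
  c_4 = (-2)·(-18) + (-1)·(6) + (0)·(7) + (0)·(-7) + (4)·(-6) + (0)·(-10) = 6
  c_5 = (0)·(-18) + (0)·(6) + (0)·(7) + (0)·(-7) + (-1)·(-6) + (0)·(-10) = 6
  c_6 = (2)·(-18) + (0)·(6) + (2)·(7) + (-1)·(-7) + (0)·(-6) + (-2)·(-10) = 5
Writing each c_i in base p = 3:
  c_1 = 2 = 2·3^0
  c_2 = 1 = 1·3^0
  c_3 = 8 = 2·3^0 + 2·3^1
  c_4 = 6 = 0·3^0 + 2·3^1
  c_5 = 6 = 0·3^0 + 2·3^1
  c_6 = 5 = 2·3^0 + 1·3^1
Factor λ_0 = (2, 1, 2, 0, 0, 2)
Factor λ_1 = (0, 0, 2, 2, 2, 1)

((2, 1, 2, 0, 0, 2), (0, 0, 2, 2, 2, 1))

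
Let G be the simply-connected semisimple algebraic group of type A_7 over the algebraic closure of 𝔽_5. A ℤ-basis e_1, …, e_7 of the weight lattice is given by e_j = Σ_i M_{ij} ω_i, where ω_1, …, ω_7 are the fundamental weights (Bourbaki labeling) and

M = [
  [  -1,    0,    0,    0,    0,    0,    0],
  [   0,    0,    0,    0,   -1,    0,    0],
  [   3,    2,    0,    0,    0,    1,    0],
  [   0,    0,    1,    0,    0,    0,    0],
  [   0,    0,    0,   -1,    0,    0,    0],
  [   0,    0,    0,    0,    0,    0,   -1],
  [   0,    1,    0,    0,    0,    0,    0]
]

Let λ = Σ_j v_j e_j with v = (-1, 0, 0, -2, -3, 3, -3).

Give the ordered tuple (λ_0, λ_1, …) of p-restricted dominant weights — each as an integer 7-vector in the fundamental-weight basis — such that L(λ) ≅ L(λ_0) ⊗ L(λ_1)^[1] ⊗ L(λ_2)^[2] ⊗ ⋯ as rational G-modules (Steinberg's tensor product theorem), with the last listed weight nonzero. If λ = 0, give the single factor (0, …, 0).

Compute c_i = Σ_j M_{ij} v_j with v = (-1, 0, 0, -2, -3, 3, -3):
  c_1 = (-1)·(-1) + (0)·(0) + (0)·(0) + (0)·(-2) + (0)·(-3) + (0)·(3) + (0)·(-3) = 1
  c_2 = (0)·(-1) + (0)·(0) + (0)·(0) + (0)·(-2) + (-1)·(-3) + (0)·(3) + (0)·(-3) = 3
  c_3 = (3)·(-1) + (2)·(0) + (0)·(0) + (0)·(-2) + (0)·(-3) + (1)·(3) + (0)·(-3) = 0
  c_4 = (0)·(-1) + (0)·(0) + (1)·(0) + (0)·(-2) + (0)·(-3) + (0)·(3) + (0)·(-3) = 0
  c_5 = (0)·(-1) + (0)·(0) + (0)·(0) + (-1)·(-2) + (0)·(-3) + (0)·(3) + (0)·(-3) = 2
  c_6 = (0)·(-1) + (0)·(0) + (0)·(0) + (0)·(-2) + (0)·(-3) + (0)·(3) + (-1)·(-3) = 3
  c_7 = (0)·(-1) + (1)·(0) + (0)·(0) + (0)·(-2) + (0)·(-3) + (0)·(3) + (0)·(-3) = 0
Writing each c_i in base p = 5:
  c_1 = 1 = 1·5^0
  c_2 = 3 = 3·5^0
  c_3 = 0
  c_4 = 0
  c_5 = 2 = 2·5^0
  c_6 = 3 = 3·5^0
  c_7 = 0
Factor λ_0 = (1, 3, 0, 0, 2, 3, 0)

((1, 3, 0, 0, 2, 3, 0),)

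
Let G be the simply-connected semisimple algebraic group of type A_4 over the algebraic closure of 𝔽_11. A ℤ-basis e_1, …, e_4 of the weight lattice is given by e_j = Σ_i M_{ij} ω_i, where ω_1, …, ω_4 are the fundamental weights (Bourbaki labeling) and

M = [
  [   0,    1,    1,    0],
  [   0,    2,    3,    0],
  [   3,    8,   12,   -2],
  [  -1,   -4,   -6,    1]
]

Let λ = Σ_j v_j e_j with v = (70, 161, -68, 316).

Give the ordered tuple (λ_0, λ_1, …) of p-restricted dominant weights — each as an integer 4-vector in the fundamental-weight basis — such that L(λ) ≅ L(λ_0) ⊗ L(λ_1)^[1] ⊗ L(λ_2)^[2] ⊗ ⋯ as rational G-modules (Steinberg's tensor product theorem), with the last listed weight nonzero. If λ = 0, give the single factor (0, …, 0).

Converting to the ω-basis (c_i = row i of M dotted with v = (70, 161, -68, 316)):
  c_1 = 0*70 + 1*161 + 1*-68 + 0*316 = 93
  c_2 = 0*70 + 2*161 + 3*-68 + 0*316 = 118
  c_3 = 3*70 + 8*161 + 12*-68 + -2*316 = 50
  c_4 = -1*70 + -4*161 + -6*-68 + 1*316 = 10
p = 11; digits c_i = Σ_j d_{ij}·11^j, 0 ≤ d_{ij} < 11:
  c_1 = 93 = 5·11^0 + 8·11^1
  c_2 = 118 = 8·11^0 + 10·11^1
  c_3 = 50 = 6·11^0 + 4·11^1
  c_4 = 10 = 10·11^0
λ_0 = (5, 8, 6, 10)
λ_1 = (8, 10, 4, 0)

((5, 8, 6, 10), (8, 10, 4, 0))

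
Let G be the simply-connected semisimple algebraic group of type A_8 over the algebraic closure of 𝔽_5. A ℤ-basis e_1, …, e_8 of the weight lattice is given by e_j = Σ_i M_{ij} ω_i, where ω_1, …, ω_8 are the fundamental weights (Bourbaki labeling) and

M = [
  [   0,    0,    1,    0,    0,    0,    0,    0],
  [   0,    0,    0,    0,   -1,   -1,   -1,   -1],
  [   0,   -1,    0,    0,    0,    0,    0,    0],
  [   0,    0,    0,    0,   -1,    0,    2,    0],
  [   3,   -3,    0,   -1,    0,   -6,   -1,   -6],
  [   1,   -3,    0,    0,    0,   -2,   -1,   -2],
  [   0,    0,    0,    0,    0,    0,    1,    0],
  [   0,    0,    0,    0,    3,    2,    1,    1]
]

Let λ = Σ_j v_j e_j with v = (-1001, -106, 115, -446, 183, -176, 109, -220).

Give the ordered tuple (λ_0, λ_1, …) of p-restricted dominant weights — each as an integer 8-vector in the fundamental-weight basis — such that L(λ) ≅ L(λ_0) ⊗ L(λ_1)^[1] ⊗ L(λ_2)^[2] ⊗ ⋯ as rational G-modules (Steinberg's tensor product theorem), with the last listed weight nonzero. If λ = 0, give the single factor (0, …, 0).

((0, 4, 1, 0, 3, 0, 4, 1), (3, 0, 1, 2, 0, 0, 1, 2), (4, 4, 4, 1, 1, 0, 4, 3))

ω-coordinates c = M·v, v = (-1001, -106, 115, -446, 183, -176, 109, -220):
  c_1 = 0*-1001 + 0*-106 + 1*115 + 0*-446 + 0*183 + 0*-176 + 0*109 + 0*-220 = 115
  c_2 = 0*-1001 + 0*-106 + 0*115 + 0*-446 + -1*183 + -1*-176 + -1*109 + -1*-220 = 104
  c_3 = 0*-1001 + -1*-106 + 0*115 + 0*-446 + 0*183 + 0*-176 + 0*109 + 0*-220 = 106
  c_4 = 0*-1001 + 0*-106 + 0*115 + 0*-446 + -1*183 + 0*-176 + 2*109 + 0*-220 = 35
  c_5 = 3*-1001 + -3*-106 + 0*115 + -1*-446 + 0*183 + -6*-176 + -1*109 + -6*-220 = 28
  c_6 = 1*-1001 + -3*-106 + 0*115 + 0*-446 + 0*183 + -2*-176 + -1*109 + -2*-220 = 0
  c_7 = 0*-1001 + 0*-106 + 0*115 + 0*-446 + 0*183 + 0*-176 + 1*109 + 0*-220 = 109
  c_8 = 0*-1001 + 0*-106 + 0*115 + 0*-446 + 3*183 + 2*-176 + 1*109 + 1*-220 = 86
Expand coordinatewise in base 5:
  c_1 = 115 = 0·5^0 + 3·5^1 + 4·5^2
  c_2 = 104 = 4·5^0 + 0·5^1 + 4·5^2
  c_3 = 106 = 1·5^0 + 1·5^1 + 4·5^2
  c_4 = 35 = 0·5^0 + 2·5^1 + 1·5^2
  c_5 = 28 = 3·5^0 + 0·5^1 + 1·5^2
  c_6 = 0
  c_7 = 109 = 4·5^0 + 1·5^1 + 4·5^2
  c_8 = 86 = 1·5^0 + 2·5^1 + 3·5^2
λ_0 = (0, 4, 1, 0, 3, 0, 4, 1)
λ_1 = (3, 0, 1, 2, 0, 0, 1, 2)
λ_2 = (4, 4, 4, 1, 1, 0, 4, 3)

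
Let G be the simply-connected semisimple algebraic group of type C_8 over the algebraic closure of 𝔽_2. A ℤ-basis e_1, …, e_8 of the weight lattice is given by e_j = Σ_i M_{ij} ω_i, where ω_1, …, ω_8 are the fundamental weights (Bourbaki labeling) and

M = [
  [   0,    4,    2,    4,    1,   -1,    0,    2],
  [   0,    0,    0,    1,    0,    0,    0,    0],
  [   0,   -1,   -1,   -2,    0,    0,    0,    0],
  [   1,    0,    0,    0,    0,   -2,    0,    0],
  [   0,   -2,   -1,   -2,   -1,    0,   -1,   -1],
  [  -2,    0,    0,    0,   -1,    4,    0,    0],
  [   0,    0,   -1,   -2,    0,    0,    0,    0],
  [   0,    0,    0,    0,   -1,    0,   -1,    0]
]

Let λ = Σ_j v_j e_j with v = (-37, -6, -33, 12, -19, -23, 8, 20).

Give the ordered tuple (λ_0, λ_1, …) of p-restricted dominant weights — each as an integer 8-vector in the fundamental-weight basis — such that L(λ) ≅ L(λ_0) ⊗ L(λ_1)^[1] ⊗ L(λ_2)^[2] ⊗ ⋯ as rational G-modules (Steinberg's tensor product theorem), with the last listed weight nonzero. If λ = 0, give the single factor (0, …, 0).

Compute c_i = Σ_j M_{ij} v_j with v = (-37, -6, -33, 12, -19, -23, 8, 20):
  c_1 = (0)·(-37) + (4)·(-6) + (2)·(-33) + 4·12 + (1)·(-19) + (-1)·(-23) + 0·8 + 2·20 = 2
  c_2 = (0)·(-37) + (0)·(-6) + (0)·(-33) + 1·12 + (0)·(-19) + (0)·(-23) + 0·8 + 0·20 = 12
  c_3 = (0)·(-37) + (-1)·(-6) + (-1)·(-33) + (-2)·(12) + (0)·(-19) + (0)·(-23) + 0·8 + 0·20 = 15
  c_4 = (1)·(-37) + (0)·(-6) + (0)·(-33) + 0·12 + (0)·(-19) + (-2)·(-23) + 0·8 + 0·20 = 9
  c_5 = (0)·(-37) + (-2)·(-6) + (-1)·(-33) + (-2)·(12) + (-1)·(-19) + (0)·(-23) + (-1)·(8) + (-1)·(20) = 12
  c_6 = (-2)·(-37) + (0)·(-6) + (0)·(-33) + 0·12 + (-1)·(-19) + (4)·(-23) + 0·8 + 0·20 = 1
  c_7 = (0)·(-37) + (0)·(-6) + (-1)·(-33) + (-2)·(12) + (0)·(-19) + (0)·(-23) + 0·8 + 0·20 = 9
  c_8 = (0)·(-37) + (0)·(-6) + (0)·(-33) + 0·12 + (-1)·(-19) + (0)·(-23) + (-1)·(8) + 0·20 = 11
Base-2 expansion of each c_i:
  c_1 = 2 = 0·2^0 + 1·2^1
  c_2 = 12 = 0·2^0 + 0·2^1 + 1·2^2 + 1·2^3
  c_3 = 15 = 1·2^0 + 1·2^1 + 1·2^2 + 1·2^3
  c_4 = 9 = 1·2^0 + 0·2^1 + 0·2^2 + 1·2^3
  c_5 = 12 = 0·2^0 + 0·2^1 + 1·2^2 + 1·2^3
  c_6 = 1 = 1·2^0
  c_7 = 9 = 1·2^0 + 0·2^1 + 0·2^2 + 1·2^3
  c_8 = 11 = 1·2^0 + 1·2^1 + 0·2^2 + 1·2^3
λ_0 = (0, 0, 1, 1, 0, 1, 1, 1)
λ_1 = (1, 0, 1, 0, 0, 0, 0, 1)
λ_2 = (0, 1, 1, 0, 1, 0, 0, 0)
λ_3 = (0, 1, 1, 1, 1, 0, 1, 1)

((0, 0, 1, 1, 0, 1, 1, 1), (1, 0, 1, 0, 0, 0, 0, 1), (0, 1, 1, 0, 1, 0, 0, 0), (0, 1, 1, 1, 1, 0, 1, 1))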